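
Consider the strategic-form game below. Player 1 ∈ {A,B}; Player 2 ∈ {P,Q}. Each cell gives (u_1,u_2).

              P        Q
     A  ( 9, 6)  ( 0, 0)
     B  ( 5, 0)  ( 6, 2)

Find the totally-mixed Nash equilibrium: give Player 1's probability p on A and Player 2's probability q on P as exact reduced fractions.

P1 indiff ⇒ q·9+(1-q)·0 = q·5+(1-q)·6 ⇒ q(4) = (1-q)(6) ⇒ q = 3/5
P2 indiff ⇒ p·6+(1-p)·0 = p·0+(1-p)·2 ⇒ p(6) = (1-p)(2) ⇒ p = 1/4

P1 mixes 1/4 on A; P2 mixes 3/5 on P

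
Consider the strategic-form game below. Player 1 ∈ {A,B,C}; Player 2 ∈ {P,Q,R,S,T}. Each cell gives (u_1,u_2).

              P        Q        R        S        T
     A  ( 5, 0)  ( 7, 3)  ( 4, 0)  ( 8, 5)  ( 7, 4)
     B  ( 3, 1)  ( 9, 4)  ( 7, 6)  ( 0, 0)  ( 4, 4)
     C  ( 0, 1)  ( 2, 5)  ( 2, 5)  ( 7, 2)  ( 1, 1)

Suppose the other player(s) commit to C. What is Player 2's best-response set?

BR_2 = {Q,R}

u_2(P vs C) = 1
u_2(Q vs C) = 5
u_2(R vs C) = 5
u_2(S vs C) = 2
u_2(T vs C) = 1
max payoff 5 at {Q,R}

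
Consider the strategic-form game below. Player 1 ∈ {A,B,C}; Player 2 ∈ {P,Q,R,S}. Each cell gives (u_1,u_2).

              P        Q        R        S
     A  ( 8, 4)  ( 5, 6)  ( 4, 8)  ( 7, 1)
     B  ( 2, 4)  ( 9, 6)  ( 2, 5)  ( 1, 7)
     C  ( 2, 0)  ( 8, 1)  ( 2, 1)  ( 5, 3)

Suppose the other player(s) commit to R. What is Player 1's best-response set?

P1 best: {A}

u_1(A vs R) = 4
u_1(B vs R) = 2
u_1(C vs R) = 2
max payoff 4 at {A}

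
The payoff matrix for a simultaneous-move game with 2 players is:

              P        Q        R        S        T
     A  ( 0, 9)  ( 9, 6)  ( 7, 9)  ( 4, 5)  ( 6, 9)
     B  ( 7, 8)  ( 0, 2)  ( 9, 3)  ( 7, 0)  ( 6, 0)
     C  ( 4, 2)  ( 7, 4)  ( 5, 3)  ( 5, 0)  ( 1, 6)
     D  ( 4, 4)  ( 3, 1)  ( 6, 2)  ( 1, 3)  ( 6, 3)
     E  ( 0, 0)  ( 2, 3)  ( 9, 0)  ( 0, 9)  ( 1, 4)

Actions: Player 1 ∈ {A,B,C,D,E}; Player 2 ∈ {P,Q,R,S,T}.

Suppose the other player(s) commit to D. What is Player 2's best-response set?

u_2(P vs D) = 4
u_2(Q vs D) = 1
u_2(R vs D) = 2
u_2(S vs D) = 3
u_2(T vs D) = 3
max payoff 4 at {P}

BR_2 = {P}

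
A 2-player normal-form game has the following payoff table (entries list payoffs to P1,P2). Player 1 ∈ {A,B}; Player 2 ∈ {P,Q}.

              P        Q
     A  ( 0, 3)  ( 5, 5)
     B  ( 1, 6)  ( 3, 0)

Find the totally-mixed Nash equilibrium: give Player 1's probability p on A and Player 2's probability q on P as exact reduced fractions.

P1 indiff ⇒ q·0+(1-q)·5 = q·1+(1-q)·3 ⇒ q(-1) = (1-q)(-2) ⇒ q = 2/3
P2 indiff ⇒ p·3+(1-p)·6 = p·5+(1-p)·0 ⇒ p(-2) = (1-p)(-6) ⇒ p = 3/4

P1 mixes 3/4 on A; P2 mixes 2/3 on P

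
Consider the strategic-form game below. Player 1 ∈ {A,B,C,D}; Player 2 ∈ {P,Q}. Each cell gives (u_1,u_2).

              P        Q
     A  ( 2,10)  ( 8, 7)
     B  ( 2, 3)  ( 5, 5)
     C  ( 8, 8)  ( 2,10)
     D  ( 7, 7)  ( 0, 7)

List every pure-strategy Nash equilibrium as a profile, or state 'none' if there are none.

(A,P): not NE [P1→C gives 8>2]
(A,Q): not NE [P2→P gives 10>7]
(B,P): not NE [P1→C gives 8>2; P2→Q gives 5>3]
(B,Q): not NE [P1→A gives 8>5]
(C,P): not NE [P2→Q gives 10>8]
(C,Q): not NE [P1→A gives 8>2]
(D,P): not NE [P1→C gives 8>7]
(D,Q): not NE [P1→A gives 8>0]

No pure NE.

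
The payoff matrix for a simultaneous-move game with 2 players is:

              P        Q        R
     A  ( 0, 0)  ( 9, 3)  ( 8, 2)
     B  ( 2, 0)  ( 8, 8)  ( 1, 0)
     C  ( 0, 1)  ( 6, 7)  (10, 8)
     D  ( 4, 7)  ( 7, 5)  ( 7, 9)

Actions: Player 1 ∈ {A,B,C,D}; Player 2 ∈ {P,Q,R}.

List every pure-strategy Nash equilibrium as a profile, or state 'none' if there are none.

NE set: (A,Q), (C,R)

(A,P): not NE [P1→D gives 4>0; P2→Q gives 3>0]
(A,Q): NE
(A,R): not NE [P1→C gives 10>8; P2→Q gives 3>2]
(B,P): not NE [P1→D gives 4>2; P2→Q gives 8>0]
(B,Q): not NE [P1→A gives 9>8]
(B,R): not NE [P1→C gives 10>1; P2→Q gives 8>0]
(C,P): not NE [P1→D gives 4>0; P2→R gives 8>1]
(C,Q): not NE [P1→A gives 9>6; P2→R gives 8>7]
(C,R): NE
(D,P): not NE [P2→R gives 9>7]
(D,Q): not NE [P1→A gives 9>7; P2→R gives 9>5]
(D,R): not NE [P1→C gives 10>7]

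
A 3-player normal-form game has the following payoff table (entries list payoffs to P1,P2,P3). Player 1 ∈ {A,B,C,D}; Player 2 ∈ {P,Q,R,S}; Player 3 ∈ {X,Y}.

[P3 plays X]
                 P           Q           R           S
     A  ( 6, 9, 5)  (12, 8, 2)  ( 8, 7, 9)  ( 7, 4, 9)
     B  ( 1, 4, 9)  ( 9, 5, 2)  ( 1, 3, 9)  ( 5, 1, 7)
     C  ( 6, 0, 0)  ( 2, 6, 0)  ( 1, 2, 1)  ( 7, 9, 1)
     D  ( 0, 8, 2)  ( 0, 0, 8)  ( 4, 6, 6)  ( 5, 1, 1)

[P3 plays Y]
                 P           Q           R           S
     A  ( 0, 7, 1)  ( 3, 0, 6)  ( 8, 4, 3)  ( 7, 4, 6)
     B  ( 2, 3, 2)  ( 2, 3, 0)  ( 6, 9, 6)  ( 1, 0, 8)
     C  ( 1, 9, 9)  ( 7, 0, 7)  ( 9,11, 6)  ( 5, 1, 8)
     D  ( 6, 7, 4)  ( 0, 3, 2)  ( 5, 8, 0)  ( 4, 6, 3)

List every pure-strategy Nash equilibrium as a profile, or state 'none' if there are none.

(A,P,X): NE
(A,P,Y): not NE [P1→D gives 6>0; P3→X gives 5>1]
(A,Q,X): not NE [P2→P gives 9>8; P3→Y gives 6>2]
(A,Q,Y): not NE [P1→C gives 7>3; P2→P gives 7>0]
(A,R,X): not NE [P2→P gives 9>7]
(A,R,Y): not NE [P1→C gives 9>8; P2→P gives 7>4; P3→X gives 9>3]
(A,S,X): not NE [P2→P gives 9>4]
(A,S,Y): not NE [P2→P gives 7>4; P3→X gives 9>6]
(B,P,X): not NE [P1→C gives 6>1; P2→Q gives 5>4]
(B,P,Y): not NE [P1→D gives 6>2; P2→R gives 9>3; P3→X gives 9>2]
(B,Q,X): not NE [P1→A gives 12>9]
(B,Q,Y): not NE [P1→C gives 7>2; P2→R gives 9>3; P3→X gives 2>0]
(B,R,X): not NE [P1→A gives 8>1; P2→Q gives 5>3]
(B,R,Y): not NE [P1→C gives 9>6; P3→X gives 9>6]
(B,S,X): not NE [P1→C gives 7>5; P2→Q gives 5>1; P3→Y gives 8>7]
(B,S,Y): not NE [P1→A gives 7>1; P2→R gives 9>0]
(C,P,X): not NE [P2→S gives 9>0; P3→Y gives 9>0]
(C,P,Y): not NE [P1→D gives 6>1; P2→R gives 11>9]
(C,Q,X): not NE [P1→A gives 12>2; P2→S gives 9>6; P3→Y gives 7>0]
(C,Q,Y): not NE [P2→R gives 11>0]
(C,R,X): not NE [P1→A gives 8>1; P2→S gives 9>2; P3→Y gives 6>1]
(C,R,Y): NE
(C,S,X): not NE [P3→Y gives 8>1]
(C,S,Y): not NE [P1→A gives 7>5; P2→R gives 11>1]
(D,P,X): not NE [P1→C gives 6>0; P3→Y gives 4>2]
(D,P,Y): not NE [P2→R gives 8>7]
(D,Q,X): not NE [P1→A gives 12>0; P2→P gives 8>0]
(D,Q,Y): not NE [P1→C gives 7>0; P2→R gives 8>3; P3→X gives 8>2]
(D,R,X): not NE [P1→A gives 8>4; P2→P gives 8>6]
(D,R,Y): not NE [P1→C gives 9>5; P3→X gives 6>0]
(D,S,X): not NE [P1→C gives 7>5; P2→P gives 8>1; P3→Y gives 3>1]
(D,S,Y): not NE [P1→A gives 7>4; P2→R gives 8>6]

Nash profiles: (A,P,X), (C,R,Y)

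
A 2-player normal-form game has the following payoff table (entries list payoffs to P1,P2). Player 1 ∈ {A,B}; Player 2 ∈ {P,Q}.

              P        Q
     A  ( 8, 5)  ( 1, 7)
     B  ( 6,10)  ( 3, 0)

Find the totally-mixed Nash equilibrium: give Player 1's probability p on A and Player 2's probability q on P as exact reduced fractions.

p=5/6, q=1/2

P1 indiff ⇒ q·8+(1-q)·1 = q·6+(1-q)·3 ⇒ q(2) = (1-q)(2) ⇒ q = 1/2
P2 indiff ⇒ p·5+(1-p)·10 = p·7+(1-p)·0 ⇒ p(-2) = (1-p)(-10) ⇒ p = 5/6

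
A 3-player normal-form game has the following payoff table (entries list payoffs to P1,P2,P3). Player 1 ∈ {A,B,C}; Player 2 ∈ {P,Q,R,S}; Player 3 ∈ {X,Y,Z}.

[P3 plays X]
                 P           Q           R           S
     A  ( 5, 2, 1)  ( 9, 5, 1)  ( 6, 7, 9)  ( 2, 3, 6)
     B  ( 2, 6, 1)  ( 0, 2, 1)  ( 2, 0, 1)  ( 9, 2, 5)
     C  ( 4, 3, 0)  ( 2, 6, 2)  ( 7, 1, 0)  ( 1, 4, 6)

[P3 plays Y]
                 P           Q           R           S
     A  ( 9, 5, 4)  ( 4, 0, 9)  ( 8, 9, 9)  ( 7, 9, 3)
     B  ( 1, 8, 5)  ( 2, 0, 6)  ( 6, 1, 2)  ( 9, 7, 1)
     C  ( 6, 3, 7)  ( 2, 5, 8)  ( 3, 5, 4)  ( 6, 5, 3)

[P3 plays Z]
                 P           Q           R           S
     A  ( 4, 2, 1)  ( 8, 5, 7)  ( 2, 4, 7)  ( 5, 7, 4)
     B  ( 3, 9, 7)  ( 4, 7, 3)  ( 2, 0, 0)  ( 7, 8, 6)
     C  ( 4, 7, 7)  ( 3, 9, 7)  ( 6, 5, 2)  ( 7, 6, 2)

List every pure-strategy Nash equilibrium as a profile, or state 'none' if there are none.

(A,P,X): not NE [P2→R gives 7>2; P3→Y gives 4>1]
(A,P,Y): not NE [P2→S gives 9>5]
(A,P,Z): not NE [P2→S gives 7>2; P3→Y gives 4>1]
(A,Q,X): not NE [P2→R gives 7>5; P3→Y gives 9>1]
(A,Q,Y): not NE [P2→S gives 9>0]
(A,Q,Z): not NE [P2→S gives 7>5; P3→Y gives 9>7]
(A,R,X): not NE [P1→C gives 7>6]
(A,R,Y): NE
(A,R,Z): not NE [P1→C gives 6>2; P2→S gives 7>4; P3→Y gives 9>7]
(A,S,X): not NE [P1→B gives 9>2; P2→R gives 7>3]
(A,S,Y): not NE [P1→B gives 9>7; P3→X gives 6>3]
(A,S,Z): not NE [P1→C gives 7>5; P3→X gives 6>4]
(B,P,X): not NE [P1→A gives 5>2; P3→Z gives 7>1]
(B,P,Y): not NE [P1→A gives 9>1; P3→Z gives 7>5]
(B,P,Z): not NE [P1→C gives 4>3]
(B,Q,X): not NE [P1→A gives 9>0; P2→P gives 6>2; P3→Y gives 6>1]
(B,Q,Y): not NE [P1→A gives 4>2; P2→P gives 8>0]
(B,Q,Z): not NE [P1→A gives 8>4; P2→P gives 9>7; P3→Y gives 6>3]
(B,R,X): not NE [P1→C gives 7>2; P2→P gives 6>0; P3→Y gives 2>1]
(B,R,Y): not NE [P1→A gives 8>6; P2→P gives 8>1]
(B,R,Z): not NE [P1→C gives 6>2; P2→P gives 9>0; P3→Y gives 2>0]
(B,S,X): not NE [P2→P gives 6>2; P3→Z gives 6>5]
(B,S,Y): not NE [P2→P gives 8>7; P3→Z gives 6>1]
(B,S,Z): not NE [P2→P gives 9>8]
(C,P,X): not NE [P1→A gives 5>4; P2→Q gives 6>3; P3→Z gives 7>0]
(C,P,Y): not NE [P1→A gives 9>6; P2→S gives 5>3]
(C,P,Z): not NE [P2→Q gives 9>7]
(C,Q,X): not NE [P1→A gives 9>2; P3→Y gives 8>2]
(C,Q,Y): not NE [P1→A gives 4>2]
(C,Q,Z): not NE [P1→A gives 8>3; P3→Y gives 8>7]
(C,R,X): not NE [P2→Q gives 6>1; P3→Y gives 4>0]
(C,R,Y): not NE [P1→A gives 8>3]
(C,R,Z): not NE [P2→Q gives 9>5; P3→Y gives 4>2]
(C,S,X): not NE [P1→B gives 9>1; P2→Q gives 6>4]
(C,S,Y): not NE [P1→B gives 9>6; P3→X gives 6>3]
(C,S,Z): not NE [P2→Q gives 9>6; P3→X gives 6>2]

PSNE = {(A,R,Y)}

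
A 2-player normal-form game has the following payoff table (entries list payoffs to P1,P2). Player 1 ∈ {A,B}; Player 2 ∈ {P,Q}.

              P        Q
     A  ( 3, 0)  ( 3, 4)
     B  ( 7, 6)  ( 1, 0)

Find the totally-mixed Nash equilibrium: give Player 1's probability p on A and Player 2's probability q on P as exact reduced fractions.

P1 mixes 3/5 on A; P2 mixes 1/3 on P

P1 indiff ⇒ q·3+(1-q)·3 = q·7+(1-q)·1 ⇒ q(-4) = (1-q)(-2) ⇒ q = 1/3
P2 indiff ⇒ p·0+(1-p)·6 = p·4+(1-p)·0 ⇒ p(-4) = (1-p)(-6) ⇒ p = 3/5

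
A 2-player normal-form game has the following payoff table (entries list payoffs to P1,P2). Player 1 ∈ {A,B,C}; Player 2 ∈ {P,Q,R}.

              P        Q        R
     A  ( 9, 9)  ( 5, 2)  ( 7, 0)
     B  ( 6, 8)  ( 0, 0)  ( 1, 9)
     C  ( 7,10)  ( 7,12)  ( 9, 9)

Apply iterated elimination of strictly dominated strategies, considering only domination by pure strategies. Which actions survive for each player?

P1 drop B (A beats it: P:9>6 Q:5>0 R:7>1)
P2 drop R (P beats it: A:9>0 C:10>9)
P1→{A,C} P2→{P,Q}

Survivors P1:{A,C} P2:{P,Q}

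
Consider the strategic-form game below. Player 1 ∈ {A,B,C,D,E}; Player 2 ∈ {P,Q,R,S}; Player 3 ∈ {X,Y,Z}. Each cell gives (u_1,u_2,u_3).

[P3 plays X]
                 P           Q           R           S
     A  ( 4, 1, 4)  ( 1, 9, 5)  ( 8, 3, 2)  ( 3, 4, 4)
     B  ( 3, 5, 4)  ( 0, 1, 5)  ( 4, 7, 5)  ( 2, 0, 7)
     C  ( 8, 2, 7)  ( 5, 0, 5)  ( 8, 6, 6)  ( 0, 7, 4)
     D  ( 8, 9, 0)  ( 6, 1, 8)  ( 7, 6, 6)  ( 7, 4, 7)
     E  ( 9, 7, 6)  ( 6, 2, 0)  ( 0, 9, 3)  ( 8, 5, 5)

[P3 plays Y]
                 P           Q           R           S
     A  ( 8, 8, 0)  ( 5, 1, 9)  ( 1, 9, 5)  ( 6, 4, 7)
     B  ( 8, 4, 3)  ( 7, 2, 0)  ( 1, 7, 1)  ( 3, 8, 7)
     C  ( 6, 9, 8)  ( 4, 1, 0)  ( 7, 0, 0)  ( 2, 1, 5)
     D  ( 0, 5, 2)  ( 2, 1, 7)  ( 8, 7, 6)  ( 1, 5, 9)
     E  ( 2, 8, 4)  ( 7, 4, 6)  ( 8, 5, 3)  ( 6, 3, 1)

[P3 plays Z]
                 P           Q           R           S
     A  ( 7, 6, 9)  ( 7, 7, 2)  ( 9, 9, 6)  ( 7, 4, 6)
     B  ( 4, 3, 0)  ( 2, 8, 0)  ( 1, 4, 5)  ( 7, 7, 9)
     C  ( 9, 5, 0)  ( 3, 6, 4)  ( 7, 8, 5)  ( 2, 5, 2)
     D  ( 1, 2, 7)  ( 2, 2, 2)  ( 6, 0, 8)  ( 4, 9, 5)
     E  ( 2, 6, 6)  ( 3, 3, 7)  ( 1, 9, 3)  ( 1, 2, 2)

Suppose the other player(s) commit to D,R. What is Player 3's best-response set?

u_3(X vs D,R) = 6
u_3(Y vs D,R) = 6
u_3(Z vs D,R) = 8
max payoff 8 at {Z}

BR_3 = {Z}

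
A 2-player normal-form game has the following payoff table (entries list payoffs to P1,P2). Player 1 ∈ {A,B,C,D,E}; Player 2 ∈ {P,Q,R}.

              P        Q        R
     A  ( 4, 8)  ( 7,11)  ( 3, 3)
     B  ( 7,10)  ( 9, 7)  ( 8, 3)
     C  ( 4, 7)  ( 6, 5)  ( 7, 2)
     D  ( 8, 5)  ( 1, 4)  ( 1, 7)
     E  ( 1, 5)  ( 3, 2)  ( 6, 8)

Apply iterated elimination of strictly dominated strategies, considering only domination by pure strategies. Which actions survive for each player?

IESDS → P1:{B,D} P2:{P,R}

P1 drop A (B beats it: P:7>4 Q:9>7 R:8>3)
P1 drop C (B beats it: P:7>4 Q:9>6 R:8>7)
P1 drop E (B beats it: P:7>1 Q:9>3 R:8>6)
P2 drop Q (P beats it: B:10>7 D:5>4)
P1→{B,D} P2→{P,R}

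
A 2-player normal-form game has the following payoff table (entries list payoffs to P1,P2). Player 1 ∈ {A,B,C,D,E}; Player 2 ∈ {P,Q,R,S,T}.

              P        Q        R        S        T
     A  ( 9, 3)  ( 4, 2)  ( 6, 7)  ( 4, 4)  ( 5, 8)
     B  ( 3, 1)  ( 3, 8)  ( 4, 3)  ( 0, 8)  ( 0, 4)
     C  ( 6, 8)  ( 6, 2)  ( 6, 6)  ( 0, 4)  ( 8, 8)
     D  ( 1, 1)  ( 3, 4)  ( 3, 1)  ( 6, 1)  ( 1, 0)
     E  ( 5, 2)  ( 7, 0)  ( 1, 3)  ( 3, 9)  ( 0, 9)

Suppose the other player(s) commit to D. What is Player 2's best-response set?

P2 best: {Q}

u_2(P vs D) = 1
u_2(Q vs D) = 4
u_2(R vs D) = 1
u_2(S vs D) = 1
u_2(T vs D) = 0
max payoff 4 at {Q}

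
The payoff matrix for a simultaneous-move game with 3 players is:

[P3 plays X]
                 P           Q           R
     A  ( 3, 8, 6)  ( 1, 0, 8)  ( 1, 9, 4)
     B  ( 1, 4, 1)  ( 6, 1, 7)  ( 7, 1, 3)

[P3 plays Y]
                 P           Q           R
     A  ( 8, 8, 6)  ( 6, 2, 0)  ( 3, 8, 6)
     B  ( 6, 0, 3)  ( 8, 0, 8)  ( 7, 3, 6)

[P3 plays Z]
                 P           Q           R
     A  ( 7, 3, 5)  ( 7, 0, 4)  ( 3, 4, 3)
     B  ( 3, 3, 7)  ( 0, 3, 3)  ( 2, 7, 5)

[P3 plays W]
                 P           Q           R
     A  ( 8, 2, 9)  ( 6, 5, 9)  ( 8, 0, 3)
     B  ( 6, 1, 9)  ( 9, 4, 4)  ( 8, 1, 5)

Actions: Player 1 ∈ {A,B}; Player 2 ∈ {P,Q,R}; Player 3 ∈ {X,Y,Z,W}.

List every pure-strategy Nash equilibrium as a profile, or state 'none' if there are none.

(A,P,X): not NE [P2→R gives 9>8; P3→W gives 9>6]
(A,P,Y): not NE [P3→W gives 9>6]
(A,P,Z): not NE [P2→R gives 4>3; P3→W gives 9>5]
(A,P,W): not NE [P2→Q gives 5>2]
(A,Q,X): not NE [P1→B gives 6>1; P2→R gives 9>0; P3→W gives 9>8]
(A,Q,Y): not NE [P1→B gives 8>6; P2→R gives 8>2; P3→W gives 9>0]
(A,Q,Z): not NE [P2→R gives 4>0; P3→W gives 9>4]
(A,Q,W): not NE [P1→B gives 9>6]
(A,R,X): not NE [P1→B gives 7>1; P3→Y gives 6>4]
(A,R,Y): not NE [P1→B gives 7>3]
(A,R,Z): not NE [P3→Y gives 6>3]
(A,R,W): not NE [P2→Q gives 5>0; P3→Y gives 6>3]
(B,P,X): not NE [P1→A gives 3>1; P3→W gives 9>1]
(B,P,Y): not NE [P1→A gives 8>6; P2→R gives 3>0; P3→W gives 9>3]
(B,P,Z): not NE [P1→A gives 7>3; P2→R gives 7>3; P3→W gives 9>7]
(B,P,W): not NE [P1→A gives 8>6; P2→Q gives 4>1]
(B,Q,X): not NE [P2→P gives 4>1; P3→Y gives 8>7]
(B,Q,Y): not NE [P2→R gives 3>0]
(B,Q,Z): not NE [P1→A gives 7>0; P2→R gives 7>3; P3→Y gives 8>3]
(B,Q,W): not NE [P3→Y gives 8>4]
(B,R,X): not NE [P2→P gives 4>1; P3→Y gives 6>3]
(B,R,Y): NE
(B,R,Z): not NE [P1→A gives 3>2; P3→Y gives 6>5]
(B,R,W): not NE [P2→Q gives 4>1; P3→Y gives 6>5]

Nash profiles: (B,R,Y)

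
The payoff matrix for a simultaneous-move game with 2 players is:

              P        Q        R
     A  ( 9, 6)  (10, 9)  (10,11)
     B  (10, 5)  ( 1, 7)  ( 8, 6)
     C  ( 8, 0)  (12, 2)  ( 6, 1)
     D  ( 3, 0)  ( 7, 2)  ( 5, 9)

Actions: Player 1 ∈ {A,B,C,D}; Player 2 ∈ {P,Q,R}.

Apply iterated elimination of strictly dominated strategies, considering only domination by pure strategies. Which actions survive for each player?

P1 drop D (A beats it: P:9>3 Q:10>7 R:10>5)
P2 drop P (Q beats it: A:9>6 B:7>5 C:2>0)
P1 drop B (A beats it: Q:10>1 R:10>8)
P1→{A,C} P2→{Q,R}

IESDS → P1:{A,C} P2:{Q,R}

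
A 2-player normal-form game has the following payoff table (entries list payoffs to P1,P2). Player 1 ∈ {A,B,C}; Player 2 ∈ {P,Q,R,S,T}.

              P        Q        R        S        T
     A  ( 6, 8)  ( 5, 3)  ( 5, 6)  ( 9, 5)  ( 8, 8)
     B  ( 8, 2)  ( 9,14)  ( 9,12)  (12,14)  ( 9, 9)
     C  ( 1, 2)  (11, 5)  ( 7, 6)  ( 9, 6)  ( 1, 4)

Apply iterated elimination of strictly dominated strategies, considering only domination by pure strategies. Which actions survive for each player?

Survivors P1:{B,C} P2:{Q,R,S}

P1 drop A (B beats it: P:8>6 Q:9>5 R:9>5 S:12>9 T:9>8)
P2 drop P (Q beats it: B:14>2 C:5>2)
P2 drop T (Q beats it: B:14>9 C:5>4)
P1→{B,C} P2→{Q,R,S}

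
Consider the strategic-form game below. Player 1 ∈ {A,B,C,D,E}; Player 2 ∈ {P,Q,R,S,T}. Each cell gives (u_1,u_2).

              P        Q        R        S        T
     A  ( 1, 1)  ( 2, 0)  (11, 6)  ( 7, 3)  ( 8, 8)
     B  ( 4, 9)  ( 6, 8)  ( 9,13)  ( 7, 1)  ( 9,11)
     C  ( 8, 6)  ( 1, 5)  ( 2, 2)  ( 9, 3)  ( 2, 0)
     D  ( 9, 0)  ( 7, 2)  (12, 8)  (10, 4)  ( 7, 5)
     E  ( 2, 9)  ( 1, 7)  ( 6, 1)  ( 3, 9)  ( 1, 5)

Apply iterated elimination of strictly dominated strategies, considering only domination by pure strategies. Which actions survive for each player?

IESDS → P1:{A,B,D} P2:{R,T}

P1 drop C (D beats it: P:9>8 Q:7>1 R:12>2 S:10>9 T:7>2)
P1 drop E (B beats it: P:4>2 Q:6>1 R:9>6 S:7>3 T:9>1)
P2 drop P (R beats it: A:6>1 B:13>9 D:8>0)
P2 drop Q (R beats it: A:6>0 B:13>8 D:8>2)
P2 drop S (R beats it: A:6>3 B:13>1 D:8>4)
P1→{A,B,D} P2→{R,T}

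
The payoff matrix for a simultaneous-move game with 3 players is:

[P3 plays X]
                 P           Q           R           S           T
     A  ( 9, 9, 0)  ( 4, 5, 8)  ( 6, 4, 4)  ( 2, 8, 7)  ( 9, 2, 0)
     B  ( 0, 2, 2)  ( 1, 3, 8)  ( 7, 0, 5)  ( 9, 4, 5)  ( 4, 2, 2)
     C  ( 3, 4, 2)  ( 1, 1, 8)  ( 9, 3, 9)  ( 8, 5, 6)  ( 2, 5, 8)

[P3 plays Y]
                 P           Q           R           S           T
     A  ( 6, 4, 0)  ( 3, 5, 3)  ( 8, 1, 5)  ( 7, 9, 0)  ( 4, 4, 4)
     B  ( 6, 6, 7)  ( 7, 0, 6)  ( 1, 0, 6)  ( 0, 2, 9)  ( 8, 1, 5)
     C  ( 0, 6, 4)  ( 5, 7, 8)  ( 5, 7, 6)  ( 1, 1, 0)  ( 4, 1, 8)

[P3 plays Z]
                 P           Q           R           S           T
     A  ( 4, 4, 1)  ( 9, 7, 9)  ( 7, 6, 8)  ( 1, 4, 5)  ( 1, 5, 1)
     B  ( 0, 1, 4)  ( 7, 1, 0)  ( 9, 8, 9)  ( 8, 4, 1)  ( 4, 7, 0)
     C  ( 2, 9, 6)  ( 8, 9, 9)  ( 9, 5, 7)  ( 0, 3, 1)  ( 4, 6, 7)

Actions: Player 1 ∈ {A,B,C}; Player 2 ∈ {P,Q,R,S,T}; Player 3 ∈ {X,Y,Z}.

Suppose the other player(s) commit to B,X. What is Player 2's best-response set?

P2 best: {S}

u_2(P vs B,X) = 2
u_2(Q vs B,X) = 3
u_2(R vs B,X) = 0
u_2(S vs B,X) = 4
u_2(T vs B,X) = 2
max payoff 4 at {S}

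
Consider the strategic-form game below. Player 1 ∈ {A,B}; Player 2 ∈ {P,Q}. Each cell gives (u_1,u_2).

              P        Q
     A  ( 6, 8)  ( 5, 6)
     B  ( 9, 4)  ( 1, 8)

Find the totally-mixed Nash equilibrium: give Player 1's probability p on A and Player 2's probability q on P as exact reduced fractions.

P1 indiff ⇒ q·6+(1-q)·5 = q·9+(1-q)·1 ⇒ q(-3) = (1-q)(-4) ⇒ q = 4/7
P2 indiff ⇒ p·8+(1-p)·4 = p·6+(1-p)·8 ⇒ p(2) = (1-p)(4) ⇒ p = 2/3

P1 mixes 2/3 on A; P2 mixes 4/7 on P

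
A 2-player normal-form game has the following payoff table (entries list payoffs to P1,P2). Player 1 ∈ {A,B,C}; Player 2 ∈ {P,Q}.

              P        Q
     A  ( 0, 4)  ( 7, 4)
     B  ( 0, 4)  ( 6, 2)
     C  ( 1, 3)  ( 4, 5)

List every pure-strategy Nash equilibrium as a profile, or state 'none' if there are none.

NE set: (A,Q)

(A,P): not NE [P1→C gives 1>0]
(A,Q): NE
(B,P): not NE [P1→C gives 1>0]
(B,Q): not NE [P1→A gives 7>6; P2→P gives 4>2]
(C,P): not NE [P2→Q gives 5>3]
(C,Q): not NE [P1→A gives 7>4]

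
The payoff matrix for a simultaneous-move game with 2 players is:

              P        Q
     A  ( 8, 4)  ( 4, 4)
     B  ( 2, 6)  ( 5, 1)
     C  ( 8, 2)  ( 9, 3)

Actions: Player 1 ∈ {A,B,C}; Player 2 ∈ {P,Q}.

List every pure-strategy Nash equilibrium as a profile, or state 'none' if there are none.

(A,P): NE
(A,Q): not NE [P1→C gives 9>4]
(B,P): not NE [P1→C gives 8>2]
(B,Q): not NE [P1→C gives 9>5; P2→P gives 6>1]
(C,P): not NE [P2→Q gives 3>2]
(C,Q): NE

PSNE = {(A,P), (C,Q)}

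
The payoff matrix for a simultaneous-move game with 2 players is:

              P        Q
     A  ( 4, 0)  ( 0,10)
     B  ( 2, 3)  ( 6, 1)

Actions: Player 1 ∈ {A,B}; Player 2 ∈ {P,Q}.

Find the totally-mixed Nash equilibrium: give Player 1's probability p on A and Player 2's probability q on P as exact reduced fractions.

P1 indiff ⇒ q·4+(1-q)·0 = q·2+(1-q)·6 ⇒ q(2) = (1-q)(6) ⇒ q = 3/4
P2 indiff ⇒ p·0+(1-p)·3 = p·10+(1-p)·1 ⇒ p(-10) = (1-p)(-2) ⇒ p = 1/6

p=1/6, q=3/4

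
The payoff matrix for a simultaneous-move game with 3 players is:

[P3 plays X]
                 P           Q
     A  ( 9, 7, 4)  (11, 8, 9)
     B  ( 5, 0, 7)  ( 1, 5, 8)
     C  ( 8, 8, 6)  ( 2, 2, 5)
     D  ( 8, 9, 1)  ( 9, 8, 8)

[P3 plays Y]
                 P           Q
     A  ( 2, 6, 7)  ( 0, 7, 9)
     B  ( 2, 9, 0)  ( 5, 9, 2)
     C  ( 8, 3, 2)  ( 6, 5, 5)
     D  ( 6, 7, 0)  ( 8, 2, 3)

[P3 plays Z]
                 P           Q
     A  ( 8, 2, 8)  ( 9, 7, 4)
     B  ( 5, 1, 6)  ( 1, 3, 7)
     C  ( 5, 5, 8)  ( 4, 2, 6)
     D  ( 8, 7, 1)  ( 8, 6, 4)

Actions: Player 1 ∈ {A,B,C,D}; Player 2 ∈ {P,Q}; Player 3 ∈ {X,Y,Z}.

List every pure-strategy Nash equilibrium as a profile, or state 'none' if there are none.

(A,P,X): not NE [P2→Q gives 8>7; P3→Z gives 8>4]
(A,P,Y): not NE [P1→C gives 8>2; P2→Q gives 7>6; P3→Z gives 8>7]
(A,P,Z): not NE [P2→Q gives 7>2]
(A,Q,X): NE
(A,Q,Y): not NE [P1→D gives 8>0]
(A,Q,Z): not NE [P3→Y gives 9>4]
(B,P,X): not NE [P1→A gives 9>5; P2→Q gives 5>0]
(B,P,Y): not NE [P1→C gives 8>2; P3→X gives 7>0]
(B,P,Z): not NE [P1→D gives 8>5; P2→Q gives 3>1; P3→X gives 7>6]
(B,Q,X): not NE [P1→A gives 11>1]
(B,Q,Y): not NE [P1→D gives 8>5; P3→X gives 8>2]
(B,Q,Z): not NE [P1→A gives 9>1; P3→X gives 8>7]
(C,P,X): not NE [P1→A gives 9>8; P3→Z gives 8>6]
(C,P,Y): not NE [P2→Q gives 5>3; P3→Z gives 8>2]
(C,P,Z): not NE [P1→D gives 8>5]
(C,Q,X): not NE [P1→A gives 11>2; P2→P gives 8>2; P3→Z gives 6>5]
(C,Q,Y): not NE [P1→D gives 8>6; P3→Z gives 6>5]
(C,Q,Z): not NE [P1→A gives 9>4; P2→P gives 5>2]
(D,P,X): not NE [P1→A gives 9>8]
(D,P,Y): not NE [P1→C gives 8>6; P3→Z gives 1>0]
(D,P,Z): NE
(D,Q,X): not NE [P1→A gives 11>9; P2→P gives 9>8]
(D,Q,Y): not NE [P2→P gives 7>2; P3→X gives 8>3]
(D,Q,Z): not NE [P1→A gives 9>8; P2→P gives 7>6; P3→X gives 8>4]

PSNE = {(A,Q,X), (D,P,Z)}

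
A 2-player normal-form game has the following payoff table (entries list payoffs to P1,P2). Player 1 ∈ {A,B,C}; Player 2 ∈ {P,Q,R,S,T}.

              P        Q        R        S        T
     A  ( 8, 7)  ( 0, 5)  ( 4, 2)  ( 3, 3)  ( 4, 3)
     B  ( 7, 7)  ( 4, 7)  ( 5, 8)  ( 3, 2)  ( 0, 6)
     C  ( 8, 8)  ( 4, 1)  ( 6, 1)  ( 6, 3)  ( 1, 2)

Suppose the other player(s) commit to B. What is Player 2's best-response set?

u_2(P vs B) = 7
u_2(Q vs B) = 7
u_2(R vs B) = 8
u_2(S vs B) = 2
u_2(T vs B) = 6
max payoff 8 at {R}

argmax u_2 = {R}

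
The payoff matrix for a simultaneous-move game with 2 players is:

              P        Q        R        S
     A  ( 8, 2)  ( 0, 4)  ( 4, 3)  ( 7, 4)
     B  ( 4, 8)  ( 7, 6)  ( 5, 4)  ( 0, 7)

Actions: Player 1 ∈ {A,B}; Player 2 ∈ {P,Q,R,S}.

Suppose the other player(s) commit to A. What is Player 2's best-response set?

BR_2 = {Q,S}

u_2(P vs A) = 2
u_2(Q vs A) = 4
u_2(R vs A) = 3
u_2(S vs A) = 4
max payoff 4 at {Q,S}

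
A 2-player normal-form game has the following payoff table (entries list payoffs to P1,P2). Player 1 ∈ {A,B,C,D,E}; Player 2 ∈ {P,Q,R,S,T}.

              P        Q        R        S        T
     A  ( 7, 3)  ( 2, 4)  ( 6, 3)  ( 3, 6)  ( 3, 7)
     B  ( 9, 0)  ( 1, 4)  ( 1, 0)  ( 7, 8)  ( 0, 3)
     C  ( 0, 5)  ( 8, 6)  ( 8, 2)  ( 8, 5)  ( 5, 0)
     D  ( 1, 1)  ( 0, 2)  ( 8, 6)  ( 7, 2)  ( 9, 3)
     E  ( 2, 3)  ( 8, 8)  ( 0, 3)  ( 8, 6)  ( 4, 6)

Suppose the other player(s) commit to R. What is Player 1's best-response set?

u_1(A vs R) = 6
u_1(B vs R) = 1
u_1(C vs R) = 8
u_1(D vs R) = 8
u_1(E vs R) = 0
max payoff 8 at {C,D}

argmax u_1 = {C,D}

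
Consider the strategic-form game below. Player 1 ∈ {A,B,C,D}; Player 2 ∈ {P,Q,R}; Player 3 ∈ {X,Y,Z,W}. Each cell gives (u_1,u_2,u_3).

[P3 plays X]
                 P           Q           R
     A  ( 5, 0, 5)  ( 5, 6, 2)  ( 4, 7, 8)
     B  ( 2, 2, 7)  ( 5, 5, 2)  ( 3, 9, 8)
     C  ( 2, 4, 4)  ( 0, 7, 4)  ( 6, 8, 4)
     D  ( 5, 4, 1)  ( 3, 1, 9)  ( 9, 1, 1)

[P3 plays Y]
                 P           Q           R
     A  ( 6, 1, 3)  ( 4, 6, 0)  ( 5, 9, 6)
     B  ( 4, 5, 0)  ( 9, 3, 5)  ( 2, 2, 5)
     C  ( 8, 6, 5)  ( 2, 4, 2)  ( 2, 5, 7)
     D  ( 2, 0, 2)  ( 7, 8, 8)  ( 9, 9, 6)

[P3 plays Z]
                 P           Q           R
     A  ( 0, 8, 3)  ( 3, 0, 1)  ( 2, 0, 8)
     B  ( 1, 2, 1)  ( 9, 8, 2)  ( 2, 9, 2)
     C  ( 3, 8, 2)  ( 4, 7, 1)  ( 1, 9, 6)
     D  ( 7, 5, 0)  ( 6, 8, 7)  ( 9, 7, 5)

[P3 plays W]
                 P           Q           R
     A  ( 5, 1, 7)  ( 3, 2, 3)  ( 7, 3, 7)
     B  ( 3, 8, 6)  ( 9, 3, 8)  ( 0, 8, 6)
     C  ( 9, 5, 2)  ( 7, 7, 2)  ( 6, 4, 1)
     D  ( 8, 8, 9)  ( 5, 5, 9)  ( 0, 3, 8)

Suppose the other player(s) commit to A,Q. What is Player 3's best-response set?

u_3(X vs A,Q) = 2
u_3(Y vs A,Q) = 0
u_3(Z vs A,Q) = 1
u_3(W vs A,Q) = 3
max payoff 3 at {W}

P3 best: {W}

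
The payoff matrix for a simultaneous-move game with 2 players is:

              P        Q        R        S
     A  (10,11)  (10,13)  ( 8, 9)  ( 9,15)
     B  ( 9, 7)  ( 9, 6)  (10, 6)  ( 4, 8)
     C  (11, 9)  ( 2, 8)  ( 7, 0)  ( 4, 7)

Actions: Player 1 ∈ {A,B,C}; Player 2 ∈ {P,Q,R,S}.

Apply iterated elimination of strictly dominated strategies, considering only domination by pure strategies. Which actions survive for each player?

Remaining: P1:{A,C} P2:{P,Q,S}

P2 drop R (P beats it: A:11>9 B:7>6 C:9>0)
P1 drop B (A beats it: P:10>9 Q:10>9 S:9>4)
P1→{A,C} P2→{P,Q,S}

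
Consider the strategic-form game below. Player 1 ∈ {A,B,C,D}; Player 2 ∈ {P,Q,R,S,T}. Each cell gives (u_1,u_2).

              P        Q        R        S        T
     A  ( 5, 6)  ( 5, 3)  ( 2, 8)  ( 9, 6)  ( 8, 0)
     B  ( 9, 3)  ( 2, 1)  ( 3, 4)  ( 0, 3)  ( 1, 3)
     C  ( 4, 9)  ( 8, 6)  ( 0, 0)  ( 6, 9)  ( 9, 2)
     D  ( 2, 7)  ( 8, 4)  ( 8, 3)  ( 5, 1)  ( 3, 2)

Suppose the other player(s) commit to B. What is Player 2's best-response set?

P2 best: {R}

u_2(P vs B) = 3
u_2(Q vs B) = 1
u_2(R vs B) = 4
u_2(S vs B) = 3
u_2(T vs B) = 3
max payoff 4 at {R}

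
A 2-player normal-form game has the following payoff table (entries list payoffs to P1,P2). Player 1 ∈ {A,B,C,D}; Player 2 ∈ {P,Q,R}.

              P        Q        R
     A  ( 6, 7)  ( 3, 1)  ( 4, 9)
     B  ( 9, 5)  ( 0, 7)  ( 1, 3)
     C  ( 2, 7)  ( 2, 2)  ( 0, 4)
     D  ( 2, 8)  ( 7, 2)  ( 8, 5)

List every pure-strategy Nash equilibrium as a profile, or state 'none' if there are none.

PSNE: ∅

(A,P): not NE [P1→B gives 9>6; P2→R gives 9>7]
(A,Q): not NE [P1→D gives 7>3; P2→R gives 9>1]
(A,R): not NE [P1→D gives 8>4]
(B,P): not NE [P2→Q gives 7>5]
(B,Q): not NE [P1→D gives 7>0]
(B,R): not NE [P1→D gives 8>1; P2→Q gives 7>3]
(C,P): not NE [P1→B gives 9>2]
(C,Q): not NE [P1→D gives 7>2; P2→P gives 7>2]
(C,R): not NE [P1→D gives 8>0; P2→P gives 7>4]
(D,P): not NE [P1→B gives 9>2]
(D,Q): not NE [P2→P gives 8>2]
(D,R): not NE [P2→P gives 8>5]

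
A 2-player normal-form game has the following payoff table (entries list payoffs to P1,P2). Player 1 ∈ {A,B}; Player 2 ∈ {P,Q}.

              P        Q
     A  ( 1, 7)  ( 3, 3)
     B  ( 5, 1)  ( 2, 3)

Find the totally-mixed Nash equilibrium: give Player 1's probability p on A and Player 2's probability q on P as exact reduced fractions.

P1 indiff ⇒ q·1+(1-q)·3 = q·5+(1-q)·2 ⇒ q(-4) = (1-q)(-1) ⇒ q = 1/5
P2 indiff ⇒ p·7+(1-p)·1 = p·3+(1-p)·3 ⇒ p(4) = (1-p)(2) ⇒ p = 1/3

p=1/3, q=1/5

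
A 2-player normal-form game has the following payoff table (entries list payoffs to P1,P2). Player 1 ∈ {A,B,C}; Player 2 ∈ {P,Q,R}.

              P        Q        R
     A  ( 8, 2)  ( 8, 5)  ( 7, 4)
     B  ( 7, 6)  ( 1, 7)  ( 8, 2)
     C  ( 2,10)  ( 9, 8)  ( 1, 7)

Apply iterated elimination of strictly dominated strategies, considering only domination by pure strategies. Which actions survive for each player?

P2 drop R (Q beats it: A:5>4 B:7>2 C:8>7)
P1 drop B (A beats it: P:8>7 Q:8>1)
P1→{A,C} P2→{P,Q}

Remaining: P1:{A,C} P2:{P,Q}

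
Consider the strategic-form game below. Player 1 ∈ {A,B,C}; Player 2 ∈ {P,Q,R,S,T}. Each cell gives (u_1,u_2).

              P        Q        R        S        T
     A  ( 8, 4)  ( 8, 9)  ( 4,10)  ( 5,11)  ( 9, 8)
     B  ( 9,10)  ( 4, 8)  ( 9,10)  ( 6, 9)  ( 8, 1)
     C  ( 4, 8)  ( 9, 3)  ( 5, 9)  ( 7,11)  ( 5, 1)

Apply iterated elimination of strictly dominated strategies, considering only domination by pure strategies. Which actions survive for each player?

Survivors P1:{B,C} P2:{P,R,S}

P2 drop Q (R beats it: A:10>9 B:10>8 C:9>3)
P2 drop T (R beats it: A:10>8 B:10>1 C:9>1)
P1 drop A (B beats it: P:9>8 R:9>4 S:6>5)
P1→{B,C} P2→{P,R,S}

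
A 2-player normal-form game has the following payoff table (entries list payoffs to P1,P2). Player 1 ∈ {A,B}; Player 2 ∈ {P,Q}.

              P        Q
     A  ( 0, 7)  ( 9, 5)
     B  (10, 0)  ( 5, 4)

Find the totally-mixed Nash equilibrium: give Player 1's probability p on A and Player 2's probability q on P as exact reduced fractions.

p=2/3, q=2/7

P1 indiff ⇒ q·0+(1-q)·9 = q·10+(1-q)·5 ⇒ q(-10) = (1-q)(-4) ⇒ q = 2/7
P2 indiff ⇒ p·7+(1-p)·0 = p·5+(1-p)·4 ⇒ p(2) = (1-p)(4) ⇒ p = 2/3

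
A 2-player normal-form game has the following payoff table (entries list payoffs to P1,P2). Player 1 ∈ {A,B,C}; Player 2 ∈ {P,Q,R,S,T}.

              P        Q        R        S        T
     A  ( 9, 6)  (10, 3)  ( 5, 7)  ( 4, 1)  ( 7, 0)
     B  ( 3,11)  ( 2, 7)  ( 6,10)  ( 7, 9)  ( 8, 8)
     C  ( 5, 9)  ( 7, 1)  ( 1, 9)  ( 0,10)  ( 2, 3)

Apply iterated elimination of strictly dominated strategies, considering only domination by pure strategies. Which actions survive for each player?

P1 drop C (A beats it: P:9>5 Q:10>7 R:5>1 S:4>0 T:7>2)
P2 drop Q (P beats it: A:6>3 B:11>7)
P2 drop S (P beats it: A:6>1 B:11>9)
P2 drop T (P beats it: A:6>0 B:11>8)
P1→{A,B} P2→{P,R}

Remaining: P1:{A,B} P2:{P,R}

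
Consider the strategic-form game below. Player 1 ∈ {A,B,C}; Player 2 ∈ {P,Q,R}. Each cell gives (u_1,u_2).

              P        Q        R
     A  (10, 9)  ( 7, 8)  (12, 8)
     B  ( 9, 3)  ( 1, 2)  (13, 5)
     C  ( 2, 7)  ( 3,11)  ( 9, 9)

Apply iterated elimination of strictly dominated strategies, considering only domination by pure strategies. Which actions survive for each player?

Remaining: P1:{A,B} P2:{P,R}

P1 drop C (A beats it: P:10>2 Q:7>3 R:12>9)
P2 drop Q (P beats it: A:9>8 B:3>2)
P1→{A,B} P2→{P,R}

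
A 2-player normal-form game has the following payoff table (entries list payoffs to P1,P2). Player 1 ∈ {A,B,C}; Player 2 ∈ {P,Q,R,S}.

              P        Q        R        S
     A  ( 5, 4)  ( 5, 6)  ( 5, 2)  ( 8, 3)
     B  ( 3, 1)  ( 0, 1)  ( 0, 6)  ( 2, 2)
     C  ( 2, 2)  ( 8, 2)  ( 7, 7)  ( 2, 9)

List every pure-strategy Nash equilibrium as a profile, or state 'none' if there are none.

(A,P): not NE [P2→Q gives 6>4]
(A,Q): not NE [P1→C gives 8>5]
(A,R): not NE [P1→C gives 7>5; P2→Q gives 6>2]
(A,S): not NE [P2→Q gives 6>3]
(B,P): not NE [P1→A gives 5>3; P2→R gives 6>1]
(B,Q): not NE [P1→C gives 8>0; P2→R gives 6>1]
(B,R): not NE [P1→C gives 7>0]
(B,S): not NE [P1→A gives 8>2; P2→R gives 6>2]
(C,P): not NE [P1→A gives 5>2; P2→S gives 9>2]
(C,Q): not NE [P2→S gives 9>2]
(C,R): not NE [P2→S gives 9>7]
(C,S): not NE [P1→A gives 8>2]

PSNE: ∅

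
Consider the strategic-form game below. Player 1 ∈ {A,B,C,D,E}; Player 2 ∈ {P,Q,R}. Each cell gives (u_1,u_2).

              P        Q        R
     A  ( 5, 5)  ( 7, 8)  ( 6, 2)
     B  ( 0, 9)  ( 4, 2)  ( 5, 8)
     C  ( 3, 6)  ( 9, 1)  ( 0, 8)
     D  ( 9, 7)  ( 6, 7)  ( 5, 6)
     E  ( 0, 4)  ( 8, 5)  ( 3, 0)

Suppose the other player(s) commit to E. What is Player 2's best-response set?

BR_2 = {Q}

u_2(P vs E) = 4
u_2(Q vs E) = 5
u_2(R vs E) = 0
max payoff 5 at {Q}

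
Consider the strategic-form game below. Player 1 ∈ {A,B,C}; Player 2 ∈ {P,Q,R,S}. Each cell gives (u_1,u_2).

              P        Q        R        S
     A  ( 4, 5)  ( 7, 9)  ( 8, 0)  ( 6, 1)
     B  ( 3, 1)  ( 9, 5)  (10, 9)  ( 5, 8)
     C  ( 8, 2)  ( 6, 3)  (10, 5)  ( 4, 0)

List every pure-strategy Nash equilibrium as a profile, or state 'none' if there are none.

Nash profiles: (B,R), (C,R)

(A,P): not NE [P1→C gives 8>4; P2→Q gives 9>5]
(A,Q): not NE [P1→B gives 9>7]
(A,R): not NE [P1→C gives 10>8; P2→Q gives 9>0]
(A,S): not NE [P2→Q gives 9>1]
(B,P): not NE [P1→C gives 8>3; P2→R gives 9>1]
(B,Q): not NE [P2→R gives 9>5]
(B,R): NE
(B,S): not NE [P1→A gives 6>5; P2→R gives 9>8]
(C,P): not NE [P2→R gives 5>2]
(C,Q): not NE [P1→B gives 9>6; P2→R gives 5>3]
(C,R): NE
(C,S): not NE [P1→A gives 6>4; P2→R gives 5>0]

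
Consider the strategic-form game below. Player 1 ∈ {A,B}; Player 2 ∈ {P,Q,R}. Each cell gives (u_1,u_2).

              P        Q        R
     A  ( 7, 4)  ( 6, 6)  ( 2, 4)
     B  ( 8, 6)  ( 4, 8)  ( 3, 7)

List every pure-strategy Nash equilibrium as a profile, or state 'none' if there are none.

(A,P): not NE [P1→B gives 8>7; P2→Q gives 6>4]
(A,Q): NE
(A,R): not NE [P1→B gives 3>2; P2→Q gives 6>4]
(B,P): not NE [P2→Q gives 8>6]
(B,Q): not NE [P1→A gives 6>4]
(B,R): not NE [P2→Q gives 8>7]

NE set: (A,Q)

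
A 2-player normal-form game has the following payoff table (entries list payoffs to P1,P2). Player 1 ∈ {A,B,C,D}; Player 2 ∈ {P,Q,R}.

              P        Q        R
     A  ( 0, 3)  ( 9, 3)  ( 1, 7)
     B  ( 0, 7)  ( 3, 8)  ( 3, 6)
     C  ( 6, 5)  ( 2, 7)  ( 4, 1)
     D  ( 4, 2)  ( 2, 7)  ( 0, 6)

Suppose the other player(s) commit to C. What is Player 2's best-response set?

argmax u_2 = {Q}

u_2(P vs C) = 5
u_2(Q vs C) = 7
u_2(R vs C) = 1
max payoff 7 at {Q}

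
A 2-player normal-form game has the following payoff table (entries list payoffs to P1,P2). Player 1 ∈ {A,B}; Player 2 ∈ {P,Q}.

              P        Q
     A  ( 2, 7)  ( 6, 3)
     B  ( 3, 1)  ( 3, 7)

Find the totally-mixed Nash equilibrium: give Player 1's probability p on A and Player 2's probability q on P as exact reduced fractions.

P1 mixes 3/5 on A; P2 mixes 3/4 on P

P1 indiff ⇒ q·2+(1-q)·6 = q·3+(1-q)·3 ⇒ q(-1) = (1-q)(-3) ⇒ q = 3/4
P2 indiff ⇒ p·7+(1-p)·1 = p·3+(1-p)·7 ⇒ p(4) = (1-p)(6) ⇒ p = 3/5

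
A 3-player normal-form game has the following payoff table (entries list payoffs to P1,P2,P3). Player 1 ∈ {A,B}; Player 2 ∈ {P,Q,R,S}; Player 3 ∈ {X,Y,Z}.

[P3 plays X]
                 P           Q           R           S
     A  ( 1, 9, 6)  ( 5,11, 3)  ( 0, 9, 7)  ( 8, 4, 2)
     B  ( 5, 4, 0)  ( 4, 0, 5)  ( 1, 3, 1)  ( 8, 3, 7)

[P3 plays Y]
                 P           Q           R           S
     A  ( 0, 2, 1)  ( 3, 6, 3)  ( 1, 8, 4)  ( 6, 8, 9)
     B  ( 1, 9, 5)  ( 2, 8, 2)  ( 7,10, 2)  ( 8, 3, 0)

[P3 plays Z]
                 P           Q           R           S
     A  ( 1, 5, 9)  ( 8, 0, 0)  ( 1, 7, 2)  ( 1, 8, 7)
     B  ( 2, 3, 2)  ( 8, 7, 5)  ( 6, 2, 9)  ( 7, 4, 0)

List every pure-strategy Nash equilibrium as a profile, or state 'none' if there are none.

Nash profiles: (A,Q,X), (B,Q,Z)

(A,P,X): not NE [P1→B gives 5>1; P2→Q gives 11>9; P3→Z gives 9>6]
(A,P,Y): not NE [P1→B gives 1>0; P2→S gives 8>2; P3→Z gives 9>1]
(A,P,Z): not NE [P1→B gives 2>1; P2→S gives 8>5]
(A,Q,X): NE
(A,Q,Y): not NE [P2→S gives 8>6]
(A,Q,Z): not NE [P2→S gives 8>0; P3→Y gives 3>0]
(A,R,X): not NE [P1→B gives 1>0; P2→Q gives 11>9]
(A,R,Y): not NE [P1→B gives 7>1; P3→X gives 7>4]
(A,R,Z): not NE [P1→B gives 6>1; P2→S gives 8>7; P3→X gives 7>2]
(A,S,X): not NE [P2→Q gives 11>4; P3→Y gives 9>2]
(A,S,Y): not NE [P1→B gives 8>6]
(A,S,Z): not NE [P1→B gives 7>1; P3→Y gives 9>7]
(B,P,X): not NE [P3→Y gives 5>0]
(B,P,Y): not NE [P2→R gives 10>9]
(B,P,Z): not NE [P2→Q gives 7>3; P3→Y gives 5>2]
(B,Q,X): not NE [P1→A gives 5>4; P2→P gives 4>0]
(B,Q,Y): not NE [P1→A gives 3>2; P2→R gives 10>8; P3→Z gives 5>2]
(B,Q,Z): NE
(B,R,X): not NE [P2→P gives 4>3; P3→Z gives 9>1]
(B,R,Y): not NE [P3→Z gives 9>2]
(B,R,Z): not NE [P2→Q gives 7>2]
(B,S,X): not NE [P2→P gives 4>3]
(B,S,Y): not NE [P2→R gives 10>3; P3→X gives 7>0]
(B,S,Z): not NE [P2→Q gives 7>4; P3→X gives 7>0]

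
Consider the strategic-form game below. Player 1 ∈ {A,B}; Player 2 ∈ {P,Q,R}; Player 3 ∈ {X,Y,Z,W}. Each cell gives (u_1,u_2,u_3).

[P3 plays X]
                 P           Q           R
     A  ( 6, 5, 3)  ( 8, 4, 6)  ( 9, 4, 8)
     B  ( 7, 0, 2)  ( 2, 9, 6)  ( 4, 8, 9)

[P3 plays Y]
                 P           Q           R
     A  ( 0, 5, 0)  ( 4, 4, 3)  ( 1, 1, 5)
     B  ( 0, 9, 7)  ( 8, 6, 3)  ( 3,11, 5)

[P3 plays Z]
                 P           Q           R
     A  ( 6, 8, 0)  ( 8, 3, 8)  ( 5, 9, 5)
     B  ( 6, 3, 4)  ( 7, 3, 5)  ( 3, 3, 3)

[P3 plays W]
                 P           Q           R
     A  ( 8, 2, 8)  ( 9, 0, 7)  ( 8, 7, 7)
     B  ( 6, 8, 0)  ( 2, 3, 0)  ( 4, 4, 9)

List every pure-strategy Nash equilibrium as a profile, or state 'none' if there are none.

(A,P,X): not NE [P1→B gives 7>6; P3→W gives 8>3]
(A,P,Y): not NE [P3→W gives 8>0]
(A,P,Z): not NE [P2→R gives 9>8; P3→W gives 8>0]
(A,P,W): not NE [P2→R gives 7>2]
(A,Q,X): not NE [P2→P gives 5>4; P3→Z gives 8>6]
(A,Q,Y): not NE [P1→B gives 8>4; P2→P gives 5>4; P3→Z gives 8>3]
(A,Q,Z): not NE [P2→R gives 9>3]
(A,Q,W): not NE [P2→R gives 7>0; P3→Z gives 8>7]
(A,R,X): not NE [P2→P gives 5>4]
(A,R,Y): not NE [P1→B gives 3>1; P2→P gives 5>1; P3→X gives 8>5]
(A,R,Z): not NE [P3→X gives 8>5]
(A,R,W): not NE [P3→X gives 8>7]
(B,P,X): not NE [P2→Q gives 9>0; P3→Y gives 7>2]
(B,P,Y): not NE [P2→R gives 11>9]
(B,P,Z): not NE [P3→Y gives 7>4]
(B,P,W): not NE [P1→A gives 8>6; P3→Y gives 7>0]
(B,Q,X): not NE [P1→A gives 8>2]
(B,Q,Y): not NE [P2→R gives 11>6; P3→X gives 6>3]
(B,Q,Z): not NE [P1→A gives 8>7; P3→X gives 6>5]
(B,Q,W): not NE [P1→A gives 9>2; P2→P gives 8>3; P3→X gives 6>0]
(B,R,X): not NE [P1→A gives 9>4; P2→Q gives 9>8]
(B,R,Y): not NE [P3→W gives 9>5]
(B,R,Z): not NE [P1→A gives 5>3; P3→W gives 9>3]
(B,R,W): not NE [P1→A gives 8>4; P2→P gives 8>4]

Equilibria: none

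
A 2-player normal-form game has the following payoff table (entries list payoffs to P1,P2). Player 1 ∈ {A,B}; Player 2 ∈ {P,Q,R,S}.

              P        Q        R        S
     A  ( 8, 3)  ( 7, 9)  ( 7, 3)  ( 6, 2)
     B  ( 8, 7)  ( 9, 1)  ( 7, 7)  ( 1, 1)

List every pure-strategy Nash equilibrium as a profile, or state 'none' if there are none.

(A,P): not NE [P2→Q gives 9>3]
(A,Q): not NE [P1→B gives 9>7]
(A,R): not NE [P2→Q gives 9>3]
(A,S): not NE [P2→Q gives 9>2]
(B,P): NE
(B,Q): not NE [P2→R gives 7>1]
(B,R): NE
(B,S): not NE [P1→A gives 6>1; P2→R gives 7>1]

NE set: (B,P), (B,R)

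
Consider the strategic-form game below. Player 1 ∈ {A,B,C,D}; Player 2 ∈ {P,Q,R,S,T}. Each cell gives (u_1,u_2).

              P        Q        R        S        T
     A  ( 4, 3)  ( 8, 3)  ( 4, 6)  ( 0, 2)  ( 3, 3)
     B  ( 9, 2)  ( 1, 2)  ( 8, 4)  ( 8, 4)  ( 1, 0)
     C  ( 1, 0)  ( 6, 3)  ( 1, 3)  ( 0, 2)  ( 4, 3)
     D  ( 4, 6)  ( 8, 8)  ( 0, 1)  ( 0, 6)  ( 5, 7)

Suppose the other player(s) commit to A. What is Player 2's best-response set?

u_2(P vs A) = 3
u_2(Q vs A) = 3
u_2(R vs A) = 6
u_2(S vs A) = 2
u_2(T vs A) = 3
max payoff 6 at {R}

argmax u_2 = {R}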